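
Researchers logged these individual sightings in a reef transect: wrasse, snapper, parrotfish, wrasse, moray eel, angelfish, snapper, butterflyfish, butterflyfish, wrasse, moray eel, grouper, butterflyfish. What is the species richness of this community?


Total individuals logged = 13
Distinct species (count of individuals): wrasse (3), snapper (2), parrotfish (1), moray eel (2), angelfish (1), butterflyfish (3), grouper (1)
Species richness = number of distinct species = 7

7


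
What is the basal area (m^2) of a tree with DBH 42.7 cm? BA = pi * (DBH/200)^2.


D/200 = 42.7/200 = 0.2135 m
(D/200)^2 = 0.2135^2 = 0.04558225
BA = 3.141593 * 0.04558225 = 0.143201 ≈ 0.1432 m^2

0.1432 m^2


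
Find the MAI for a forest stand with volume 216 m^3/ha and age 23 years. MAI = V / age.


MAI = 216 / 23 = 9.3913 ≈ 9.39 m^3/ha/yr

9.39 m^3/ha/yr


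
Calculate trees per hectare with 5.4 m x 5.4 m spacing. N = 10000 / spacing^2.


N = 10000 / 5.4^2 = 10000 / 29.16 = 342.936 ≈ 343 trees/ha

343 trees/ha


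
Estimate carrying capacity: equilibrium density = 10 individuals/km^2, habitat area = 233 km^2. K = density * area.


K = 10 * 233 = 2330 individuals

2330 individuals


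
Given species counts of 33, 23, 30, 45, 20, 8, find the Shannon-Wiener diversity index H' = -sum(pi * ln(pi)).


Total N = 33 + 23 + 30 + 45 + 20 + 8 = 159
Per-species terms:
  p = 33/159 = 0.207547; ln(p) = -1.572397; p*ln(p) = 0.207547 * (-1.572397) = -0.326346
  p = 23/159 = 0.144654; ln(p) = -1.933411; p*ln(p) = 0.144654 * (-1.933411) = -0.279676
  p = 30/159 = 0.188679; ln(p) = -1.667708; p*ln(p) = 0.188679 * (-1.667708) = -0.314661
  p = 45/159 = 0.283019; ln(p) = -1.262241; p*ln(p) = 0.283019 * (-1.262241) = -0.357238
  p = 20/159 = 0.125786; ln(p) = -2.073173; p*ln(p) = 0.125786 * (-2.073173) = -0.260776
  p = 8/159 = 0.050314; ln(p) = -2.989472; p*ln(p) = 0.050314 * (-2.989472) = -0.150412
sum(p*ln(p)) = (-0.326346) + (-0.279676) + (-0.314661) + (-0.357238) + (-0.260776) + (-0.150412) = -1.689109
H' = -(-1.689109) = 1.689109 ≈ 1.6891

1.6891


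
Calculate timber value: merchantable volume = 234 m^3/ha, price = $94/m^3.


Value = 234 * 94 = $21996/ha

$21996/ha


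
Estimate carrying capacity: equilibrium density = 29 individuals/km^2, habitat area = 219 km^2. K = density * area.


K = 29 * 219 = 6351 individuals

6351 individuals


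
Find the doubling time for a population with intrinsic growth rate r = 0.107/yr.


td = ln(2) / 0.107 = 0.693147 / 0.107 = 6.47801 ≈ 6.5 years

6.5 years


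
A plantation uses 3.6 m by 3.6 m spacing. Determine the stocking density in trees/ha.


N = 10000 / 3.6^2 = 10000 / 12.96 = 771.605 ≈ 772 trees/ha

772 trees/ha


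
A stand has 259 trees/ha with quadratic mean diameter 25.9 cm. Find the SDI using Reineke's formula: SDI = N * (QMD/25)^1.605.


QMD/25 = 25.9/25 = 1.036
(1.036)^1.605 = exp(1.605 * ln(1.036)) = exp(1.605 * 0.0353671) = exp(0.0567642) = 1.05841
SDI = 259 * 1.05841 = 274.128 ≈ 274

274


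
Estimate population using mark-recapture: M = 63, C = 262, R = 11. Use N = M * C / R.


N = M * C / R = 63 * 262 / 11 = 16506 / 11 = 1500.55 ≈ 1501

1501 individuals


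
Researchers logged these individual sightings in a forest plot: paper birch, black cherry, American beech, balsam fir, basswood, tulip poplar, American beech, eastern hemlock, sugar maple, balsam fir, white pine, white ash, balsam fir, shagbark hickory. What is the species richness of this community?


Total individuals logged = 14
Distinct species (count of individuals): paper birch (1), black cherry (1), American beech (2), balsam fir (3), basswood (1), tulip poplar (1), eastern hemlock (1), sugar maple (1), white pine (1), white ash (1), shagbark hickory (1)
Species richness = number of distinct species = 11

11


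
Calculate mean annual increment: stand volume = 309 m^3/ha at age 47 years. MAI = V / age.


MAI = 309 / 47 = 6.5745 ≈ 6.57 m^3/ha/yr

6.57 m^3/ha/yr


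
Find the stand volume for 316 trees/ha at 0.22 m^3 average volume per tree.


V_stand = 316 * 0.22 = 69.52 ≈ 69.5 m^3/ha

69.5 m^3/ha


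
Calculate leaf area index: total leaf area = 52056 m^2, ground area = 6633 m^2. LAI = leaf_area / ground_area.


LAI = 52056 / 6633 = 7.8480 ≈ 7.85

7.85


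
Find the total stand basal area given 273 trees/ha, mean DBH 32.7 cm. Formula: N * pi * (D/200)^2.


(D/200)^2 = (32.7/200)^2 = 0.1635^2 = 0.02673225
Individual BA = 3.141593 * 0.02673225 = 0.0839818 m^2
Stand BA = 273 * 0.0839818 = 22.9270 ≈ 22.93 m^2/ha

22.93 m^2/ha


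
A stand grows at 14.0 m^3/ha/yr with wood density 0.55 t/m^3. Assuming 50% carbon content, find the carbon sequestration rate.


C = 14.0 * 0.55 * 0.5 = 3.85 t C/ha/yr

3.85 t C/ha/yr


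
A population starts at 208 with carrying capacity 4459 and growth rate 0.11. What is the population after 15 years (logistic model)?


(K - N0)/N0 = (4459 - 208)/208 = 4251/208 = 20.4375
r*t = 0.11 * 15 = 1.65; exp(-1.65) = 0.192050
20.4375 * 0.192050 = 3.92502
1 + 3.92502 = 4.92502
N = 4459 / 4.92502 = 905.377 ≈ 905

905


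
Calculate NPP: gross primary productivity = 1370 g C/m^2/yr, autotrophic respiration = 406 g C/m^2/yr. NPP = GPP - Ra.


NPP = GPP - Ra = 1370 - 406 = 964 g C/m^2/yr

964 g C/m^2/yr


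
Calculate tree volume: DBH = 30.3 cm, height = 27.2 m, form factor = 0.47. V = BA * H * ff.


(D/200)^2 = (30.3/200)^2 = 0.1515^2 = 0.02295225
BA = 3.141593 * 0.02295225 = 0.0721066 m^2
V = 0.0721066 * 27.2 * 0.47 = 0.921811 ≈ 0.922 m^3

0.922 m^3


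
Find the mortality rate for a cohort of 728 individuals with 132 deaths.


Mortality rate = 132 / 728 = 0.181319 ≈ 0.1813

0.1813


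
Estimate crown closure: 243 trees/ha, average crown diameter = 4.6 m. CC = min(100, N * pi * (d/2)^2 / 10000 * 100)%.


(d/2)^2 = (4.6/2)^2 = 2.3^2 = 5.29
Crown area = 3.141593 * 5.29 = 16.6190 m^2
N * area / 10000 * 100 = 243 * 16.6190 / 10000 * 100 = 40.3842
CC = min(100, 40.3842) = 40.3842 ≈ 40.4%

40.4%


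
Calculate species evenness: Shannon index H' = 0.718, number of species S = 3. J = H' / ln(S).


ln(3) = 1.09861
J = H' / ln(S) = 0.718 / 1.09861 = 0.653553 ≈ 0.6536

0.6536


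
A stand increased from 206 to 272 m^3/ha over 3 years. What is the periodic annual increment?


PAI = (V2 - V1) / period = (272 - 206) / 3 = 66 / 3 = 22.00 m^3/ha/yr

22.00 m^3/ha/yr


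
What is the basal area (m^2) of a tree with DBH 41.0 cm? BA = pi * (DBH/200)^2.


D/200 = 41.0/200 = 0.205 m
(D/200)^2 = 0.205^2 = 0.042025
BA = 3.141593 * 0.042025 = 0.132025 ≈ 0.1320 m^2

0.1320 m^2


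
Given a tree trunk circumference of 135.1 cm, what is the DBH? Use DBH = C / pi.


DBH = C / pi = 135.1 / 3.141593 = 43.0037 ≈ 43.00 cm

43.00 cm


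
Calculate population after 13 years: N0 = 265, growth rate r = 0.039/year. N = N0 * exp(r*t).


r*t = 0.039 * 13 = 0.507
exp(0.507) = 1.66030
N = 265 * 1.66030 = 439.980 ≈ 440

440


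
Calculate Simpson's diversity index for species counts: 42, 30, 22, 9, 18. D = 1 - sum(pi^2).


Total N = 42 + 30 + 22 + 9 + 18 = 121
Per-species terms:
  p = 42/121 = 0.347107; p^2 = 0.347107^2 = 0.120483
  p = 30/121 = 0.247934; p^2 = 0.247934^2 = 0.061471
  p = 22/121 = 0.181818; p^2 = 0.181818^2 = 0.033058
  p = 9/121 = 0.074380; p^2 = 0.074380^2 = 0.005532
  p = 18/121 = 0.148760; p^2 = 0.148760^2 = 0.022130
sum(p^2) = 0.120483 + 0.061471 + 0.033058 + 0.005532 + 0.022130 = 0.242674
D = 1 - 0.242674 = 0.757326 ≈ 0.7573

0.7573


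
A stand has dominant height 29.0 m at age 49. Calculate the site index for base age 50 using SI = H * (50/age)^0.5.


50/49 = 1.02041
(1.02041)^0.5 = 1.01015
SI = 29.0 * 1.01015 = 29.2944 ≈ 29.3 m

29.3 m


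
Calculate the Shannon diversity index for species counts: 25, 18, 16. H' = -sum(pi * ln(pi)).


Total N = 25 + 18 + 16 = 59
Per-species terms:
  p = 25/59 = 0.423729; ln(p) = -0.858661; p*ln(p) = 0.423729 * (-0.858661) = -0.363840
  p = 18/59 = 0.305085; ln(p) = -1.187165; p*ln(p) = 0.305085 * (-1.187165) = -0.362186
  p = 16/59 = 0.271186; ln(p) = -1.304950; p*ln(p) = 0.271186 * (-1.304950) = -0.353884
sum(p*ln(p)) = (-0.363840) + (-0.362186) + (-0.353884) = -1.079910
H' = -(-1.079910) = 1.079910 ≈ 1.0799

1.0799


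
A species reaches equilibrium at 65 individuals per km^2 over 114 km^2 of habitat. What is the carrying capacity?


K = 65 * 114 = 7410 individuals

7410 individuals


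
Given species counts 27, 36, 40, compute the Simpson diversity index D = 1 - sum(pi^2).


Total N = 27 + 36 + 40 = 103
Per-species terms:
  p = 27/103 = 0.262136; p^2 = 0.262136^2 = 0.068715
  p = 36/103 = 0.349515; p^2 = 0.349515^2 = 0.122161
  p = 40/103 = 0.388350; p^2 = 0.388350^2 = 0.150816
sum(p^2) = 0.068715 + 0.122161 + 0.150816 = 0.341692
D = 1 - 0.341692 = 0.658308 ≈ 0.6583

0.6583


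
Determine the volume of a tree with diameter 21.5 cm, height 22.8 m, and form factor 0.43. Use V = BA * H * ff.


(D/200)^2 = (21.5/200)^2 = 0.1075^2 = 0.01155625
BA = 3.141593 * 0.01155625 = 0.0363050 m^2
V = 0.0363050 * 22.8 * 0.43 = 0.355934 ≈ 0.356 m^3

0.356 m^3


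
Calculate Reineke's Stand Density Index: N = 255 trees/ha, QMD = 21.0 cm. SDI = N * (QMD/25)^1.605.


QMD/25 = 21.0/25 = 0.84
(0.84)^1.605 = exp(1.605 * ln(0.84)) = exp(1.605 * (-0.174353)) = exp(-0.279837) = 0.755907
SDI = 255 * 0.755907 = 192.756 ≈ 193

193


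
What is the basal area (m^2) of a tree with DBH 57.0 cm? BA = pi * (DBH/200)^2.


D/200 = 57.0/200 = 0.285 m
(D/200)^2 = 0.285^2 = 0.081225
BA = 3.141593 * 0.081225 = 0.255176 ≈ 0.2552 m^2

0.2552 m^2


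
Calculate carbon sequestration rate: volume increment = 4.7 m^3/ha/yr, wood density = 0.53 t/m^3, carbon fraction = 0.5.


C = 4.7 * 0.53 * 0.5 = 1.2455 ≈ 1.25 t C/ha/yr

1.25 t C/ha/yr


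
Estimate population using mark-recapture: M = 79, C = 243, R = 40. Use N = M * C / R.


N = M * C / R = 79 * 243 / 40 = 19197 / 40 = 479.93 ≈ 480

480 individuals


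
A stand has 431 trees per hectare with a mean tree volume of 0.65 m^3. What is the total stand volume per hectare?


V_stand = 431 * 0.65 = 280.15 ≈ 280.2 m^3/ha

280.2 m^3/ha


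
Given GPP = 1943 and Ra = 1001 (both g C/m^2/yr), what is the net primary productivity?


NPP = GPP - Ra = 1943 - 1001 = 942 g C/m^2/yr

942 g C/m^2/yr


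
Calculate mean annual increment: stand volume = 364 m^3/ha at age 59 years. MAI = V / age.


MAI = 364 / 59 = 6.1695 ≈ 6.17 m^3/ha/yr

6.17 m^3/ha/yr


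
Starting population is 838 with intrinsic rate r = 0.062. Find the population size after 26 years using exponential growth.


r*t = 0.062 * 26 = 1.612
exp(1.612) = 5.01283
N = 838 * 5.01283 = 4200.75 ≈ 4201

4201


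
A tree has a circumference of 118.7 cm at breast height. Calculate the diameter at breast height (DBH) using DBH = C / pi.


DBH = C / pi = 118.7 / 3.141593 = 37.7834 ≈ 37.78 cm

37.78 cm


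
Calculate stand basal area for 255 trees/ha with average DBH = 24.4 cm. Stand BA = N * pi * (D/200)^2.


(D/200)^2 = (24.4/200)^2 = 0.122^2 = 0.014884
Individual BA = 3.141593 * 0.014884 = 0.0467595 m^2
Stand BA = 255 * 0.0467595 = 11.9237 ≈ 11.92 m^2/ha

11.92 m^2/ha


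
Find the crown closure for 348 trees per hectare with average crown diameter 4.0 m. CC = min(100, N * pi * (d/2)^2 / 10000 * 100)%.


(d/2)^2 = (4.0/2)^2 = 2^2 = 4
Crown area = 3.141593 * 4 = 12.5664 m^2
N * area / 10000 * 100 = 348 * 12.5664 / 10000 * 100 = 43.7311
CC = min(100, 43.7311) = 43.7311 ≈ 43.7%

43.7%


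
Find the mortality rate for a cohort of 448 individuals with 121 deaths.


Mortality rate = 121 / 448 = 0.270089 ≈ 0.2701

0.2701


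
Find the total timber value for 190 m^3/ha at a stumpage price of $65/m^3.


Value = 190 * 65 = $12350/ha

$12350/ha


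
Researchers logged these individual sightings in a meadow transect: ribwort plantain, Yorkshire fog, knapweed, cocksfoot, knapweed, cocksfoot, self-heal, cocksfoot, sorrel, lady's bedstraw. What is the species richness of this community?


Total individuals logged = 10
Distinct species (count of individuals): ribwort plantain (1), Yorkshire fog (1), knapweed (2), cocksfoot (3), self-heal (1), sorrel (1), lady's bedstraw (1)
Species richness = number of distinct species = 7

7


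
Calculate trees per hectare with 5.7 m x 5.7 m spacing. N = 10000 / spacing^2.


N = 10000 / 5.7^2 = 10000 / 32.49 = 307.787 ≈ 308 trees/ha

308 trees/ha


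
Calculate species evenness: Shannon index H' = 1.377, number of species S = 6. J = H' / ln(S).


ln(6) = 1.79176
J = H' / ln(S) = 1.377 / 1.79176 = 0.768518 ≈ 0.7685

0.7685


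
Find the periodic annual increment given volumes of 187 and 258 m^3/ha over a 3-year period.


PAI = (V2 - V1) / period = (258 - 187) / 3 = 71 / 3 = 23.6667 ≈ 23.67 m^3/ha/yr

23.67 m^3/ha/yr


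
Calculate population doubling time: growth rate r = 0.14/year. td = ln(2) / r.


td = ln(2) / 0.14 = 0.693147 / 0.14 = 4.95105 ≈ 5.0 years

5.0 years


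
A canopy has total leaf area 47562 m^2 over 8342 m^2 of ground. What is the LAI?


LAI = 47562 / 8342 = 5.7015 ≈ 5.70

5.70


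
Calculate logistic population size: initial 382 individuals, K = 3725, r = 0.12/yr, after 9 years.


(K - N0)/N0 = (3725 - 382)/382 = 3343/382 = 8.75131
r*t = 0.12 * 9 = 1.08; exp(-1.08) = 0.339596
8.75131 * 0.339596 = 2.97191
1 + 2.97191 = 3.97191
N = 3725 / 3.97191 = 937.836 ≈ 938

938


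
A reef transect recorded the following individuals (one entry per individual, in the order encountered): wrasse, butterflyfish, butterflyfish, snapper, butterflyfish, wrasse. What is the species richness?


Total individuals logged = 6
Distinct species (count of individuals): wrasse (2), butterflyfish (3), snapper (1)
Species richness = number of distinct species = 3

3


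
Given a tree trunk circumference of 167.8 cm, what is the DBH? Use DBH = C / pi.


DBH = C / pi = 167.8 / 3.141593 = 53.4124 ≈ 53.41 cm

53.41 cm


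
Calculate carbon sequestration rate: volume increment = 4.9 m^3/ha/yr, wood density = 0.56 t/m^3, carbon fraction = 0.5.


C = 4.9 * 0.56 * 0.5 = 1.372 ≈ 1.37 t C/ha/yr

1.37 t C/ha/yr


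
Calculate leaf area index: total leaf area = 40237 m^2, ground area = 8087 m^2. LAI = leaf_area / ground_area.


LAI = 40237 / 8087 = 4.9755 ≈ 4.98

4.98


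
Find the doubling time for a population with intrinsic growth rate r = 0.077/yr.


td = ln(2) / 0.077 = 0.693147 / 0.077 = 9.00191 ≈ 9.0 years

9.0 years


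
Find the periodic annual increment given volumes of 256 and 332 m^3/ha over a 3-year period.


PAI = (V2 - V1) / period = (332 - 256) / 3 = 76 / 3 = 25.3333 ≈ 25.33 m^3/ha/yr

25.33 m^3/ha/yr


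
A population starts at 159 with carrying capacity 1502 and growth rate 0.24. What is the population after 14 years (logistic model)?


(K - N0)/N0 = (1502 - 159)/159 = 1343/159 = 8.44654
r*t = 0.24 * 14 = 3.36; exp(-3.36) = 0.0347353
8.44654 * 0.0347353 = 0.293393
1 + 0.293393 = 1.29339
N = 1502 / 1.29339 = 1161.29 ≈ 1161

1161


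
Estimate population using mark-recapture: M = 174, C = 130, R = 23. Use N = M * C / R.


N = M * C / R = 174 * 130 / 23 = 22620 / 23 = 983.48 ≈ 983

983 individuals


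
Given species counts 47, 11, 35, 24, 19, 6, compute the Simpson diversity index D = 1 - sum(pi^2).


Total N = 47 + 11 + 35 + 24 + 19 + 6 = 142
Per-species terms:
  p = 47/142 = 0.330986; p^2 = 0.330986^2 = 0.109552
  p = 11/142 = 0.077465; p^2 = 0.077465^2 = 0.006001
  p = 35/142 = 0.246479; p^2 = 0.246479^2 = 0.060752
  p = 24/142 = 0.169014; p^2 = 0.169014^2 = 0.028566
  p = 19/142 = 0.133803; p^2 = 0.133803^2 = 0.017903
  p = 6/142 = 0.042254; p^2 = 0.042254^2 = 0.001785
sum(p^2) = 0.109552 + 0.006001 + 0.060752 + 0.028566 + 0.017903 + 0.001785 = 0.224559
D = 1 - 0.224559 = 0.775441 ≈ 0.7754

0.7754


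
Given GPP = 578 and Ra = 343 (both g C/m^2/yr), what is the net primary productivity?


NPP = GPP - Ra = 578 - 343 = 235 g C/m^2/yr

235 g C/m^2/yr


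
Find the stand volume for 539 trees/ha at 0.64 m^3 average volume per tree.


V_stand = 539 * 0.64 = 344.96 ≈ 345.0 m^3/ha

345.0 m^3/ha


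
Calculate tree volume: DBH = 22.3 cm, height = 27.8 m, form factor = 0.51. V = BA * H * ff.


(D/200)^2 = (22.3/200)^2 = 0.1115^2 = 0.01243225
BA = 3.141593 * 0.01243225 = 0.0390571 m^2
V = 0.0390571 * 27.8 * 0.51 = 0.553752 ≈ 0.554 m^3

0.554 m^3


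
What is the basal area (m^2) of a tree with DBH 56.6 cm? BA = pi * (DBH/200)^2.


D/200 = 56.6/200 = 0.283 m
(D/200)^2 = 0.283^2 = 0.080089
BA = 3.141593 * 0.080089 = 0.251607 ≈ 0.2516 m^2

0.2516 m^2


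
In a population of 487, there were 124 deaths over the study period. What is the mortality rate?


Mortality rate = 124 / 487 = 0.254620 ≈ 0.2546

0.2546


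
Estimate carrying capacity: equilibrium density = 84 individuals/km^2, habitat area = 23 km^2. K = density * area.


K = 84 * 23 = 1932 individuals

1932 individuals


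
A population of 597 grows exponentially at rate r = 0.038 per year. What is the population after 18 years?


r*t = 0.038 * 18 = 0.684
exp(0.684) = 1.98179
N = 597 * 1.98179 = 1183.13 ≈ 1183

1183


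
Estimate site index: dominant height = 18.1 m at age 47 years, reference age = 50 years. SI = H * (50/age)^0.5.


50/47 = 1.06383
(1.06383)^0.5 = 1.03142
SI = 18.1 * 1.03142 = 18.6687 ≈ 18.7 m

18.7 m


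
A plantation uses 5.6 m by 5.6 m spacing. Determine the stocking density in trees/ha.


N = 10000 / 5.6^2 = 10000 / 31.36 = 318.878 ≈ 319 trees/ha

319 trees/ha


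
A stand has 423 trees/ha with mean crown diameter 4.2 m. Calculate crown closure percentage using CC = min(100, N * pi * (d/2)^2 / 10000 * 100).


(d/2)^2 = (4.2/2)^2 = 2.1^2 = 4.41
Crown area = 3.141593 * 4.41 = 13.8544 m^2
N * area / 10000 * 100 = 423 * 13.8544 / 10000 * 100 = 58.6041
CC = min(100, 58.6041) = 58.6041 ≈ 58.6%

58.6%


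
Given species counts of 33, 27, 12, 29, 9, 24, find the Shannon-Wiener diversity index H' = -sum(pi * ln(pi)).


Total N = 33 + 27 + 12 + 29 + 9 + 24 = 134
Per-species terms:
  p = 33/134 = 0.246269; ln(p) = -1.401331; p*ln(p) = 0.246269 * (-1.401331) = -0.345104
  p = 27/134 = 0.201493; ln(p) = -1.602001; p*ln(p) = 0.201493 * (-1.602001) = -0.322792
  p = 12/134 = 0.089552; ln(p) = -2.412936; p*ln(p) = 0.089552 * (-2.412936) = -0.216083
  p = 29/134 = 0.216418; ln(p) = -1.530544; p*ln(p) = 0.216418 * (-1.530544) = -0.331237
  p = 9/134 = 0.067164; ln(p) = -2.700618; p*ln(p) = 0.067164 * (-2.700618) = -0.181384
  p = 24/134 = 0.179104; ln(p) = -1.719789; p*ln(p) = 0.179104 * (-1.719789) = -0.308021
sum(p*ln(p)) = (-0.345104) + (-0.322792) + (-0.216083) + (-0.331237) + (-0.181384) + (-0.308021) = -1.704621
H' = -(-1.704621) = 1.704621 ≈ 1.7046

1.7046


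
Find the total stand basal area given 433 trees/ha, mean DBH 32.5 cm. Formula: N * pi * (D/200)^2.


(D/200)^2 = (32.5/200)^2 = 0.1625^2 = 0.02640625
Individual BA = 3.141593 * 0.02640625 = 0.0829577 m^2
Stand BA = 433 * 0.0829577 = 35.9207 ≈ 35.92 m^2/ha

35.92 m^2/ha


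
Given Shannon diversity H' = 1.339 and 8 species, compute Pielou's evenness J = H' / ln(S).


ln(8) = 2.07944
J = H' / ln(S) = 1.339 / 2.07944 = 0.643923 ≈ 0.6439

0.6439


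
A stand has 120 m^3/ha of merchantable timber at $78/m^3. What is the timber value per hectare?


Value = 120 * 78 = $9360/ha

$9360/ha


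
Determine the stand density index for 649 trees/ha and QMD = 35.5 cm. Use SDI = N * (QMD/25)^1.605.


QMD/25 = 35.5/25 = 1.42
(1.42)^1.605 = exp(1.605 * ln(1.42)) = exp(1.605 * 0.350657) = exp(0.562804) = 1.75559
SDI = 649 * 1.75559 = 1139.38 ≈ 1139

1139


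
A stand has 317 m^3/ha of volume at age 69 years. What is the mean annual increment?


MAI = 317 / 69 = 4.5942 ≈ 4.59 m^3/ha/yr

4.59 m^3/ha/yr


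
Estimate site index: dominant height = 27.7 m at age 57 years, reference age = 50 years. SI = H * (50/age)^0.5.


50/57 = 0.877193
(0.877193)^0.5 = 0.936586
SI = 27.7 * 0.936586 = 25.9434 ≈ 25.9 m

25.9 m


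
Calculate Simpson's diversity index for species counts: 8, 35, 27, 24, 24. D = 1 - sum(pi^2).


Total N = 8 + 35 + 27 + 24 + 24 = 118
Per-species terms:
  p = 8/118 = 0.067797; p^2 = 0.067797^2 = 0.004596
  p = 35/118 = 0.296610; p^2 = 0.296610^2 = 0.087977
  p = 27/118 = 0.228814; p^2 = 0.228814^2 = 0.052356
  p = 24/118 = 0.203390; p^2 = 0.203390^2 = 0.041367
  p = 24/118 = 0.203390; p^2 = 0.203390^2 = 0.041367
sum(p^2) = 0.004596 + 0.087977 + 0.052356 + 0.041367 + 0.041367 = 0.227663
D = 1 - 0.227663 = 0.772337 ≈ 0.7723

0.7723


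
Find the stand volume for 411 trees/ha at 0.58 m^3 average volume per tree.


V_stand = 411 * 0.58 = 238.38 ≈ 238.4 m^3/ha

238.4 m^3/ha


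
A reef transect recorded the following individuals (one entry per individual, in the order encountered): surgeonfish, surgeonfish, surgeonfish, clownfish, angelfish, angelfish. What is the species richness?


Total individuals logged = 6
Distinct species (count of individuals): surgeonfish (3), clownfish (1), angelfish (2)
Species richness = number of distinct species = 3

3


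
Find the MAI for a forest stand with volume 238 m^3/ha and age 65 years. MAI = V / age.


MAI = 238 / 65 = 3.6615 ≈ 3.66 m^3/ha/yr

3.66 m^3/ha/yr


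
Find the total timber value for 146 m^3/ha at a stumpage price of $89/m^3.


Value = 146 * 89 = $12994/ha

$12994/ha


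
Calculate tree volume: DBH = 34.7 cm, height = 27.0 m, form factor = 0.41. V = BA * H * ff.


(D/200)^2 = (34.7/200)^2 = 0.1735^2 = 0.03010225
BA = 3.141593 * 0.03010225 = 0.0945690 m^2
V = 0.0945690 * 27.0 * 0.41 = 1.04688 ≈ 1.047 m^3

1.047 m^3


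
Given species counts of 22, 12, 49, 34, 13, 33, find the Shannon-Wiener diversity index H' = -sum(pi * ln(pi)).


Total N = 22 + 12 + 49 + 34 + 13 + 33 = 163
Per-species terms:
  p = 22/163 = 0.134969; ln(p) = -2.002710; p*ln(p) = 0.134969 * (-2.002710) = -0.270304
  p = 12/163 = 0.073620; ln(p) = -2.608839; p*ln(p) = 0.073620 * (-2.608839) = -0.192063
  p = 49/163 = 0.300613; ln(p) = -1.201932; p*ln(p) = 0.300613 * (-1.201932) = -0.361316
  p = 34/163 = 0.208589; ln(p) = -1.567389; p*ln(p) = 0.208589 * (-1.567389) = -0.326940
  p = 13/163 = 0.079755; ln(p) = -2.528796; p*ln(p) = 0.079755 * (-2.528796) = -0.201684
  p = 33/163 = 0.202454; ln(p) = -1.597243; p*ln(p) = 0.202454 * (-1.597243) = -0.323368
sum(p*ln(p)) = (-0.270304) + (-0.192063) + (-0.361316) + (-0.326940) + (-0.201684) + (-0.323368) = -1.675675
H' = -(-1.675675) = 1.675675 ≈ 1.6757

1.6757


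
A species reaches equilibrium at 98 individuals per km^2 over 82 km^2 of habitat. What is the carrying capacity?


K = 98 * 82 = 8036 individuals

8036 individuals


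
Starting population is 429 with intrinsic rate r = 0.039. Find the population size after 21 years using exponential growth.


r*t = 0.039 * 21 = 0.819
exp(0.819) = 2.26823
N = 429 * 2.26823 = 973.071 ≈ 973

973


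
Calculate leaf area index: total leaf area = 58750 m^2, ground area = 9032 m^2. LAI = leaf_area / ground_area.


LAI = 58750 / 9032 = 6.5047 ≈ 6.50

6.50


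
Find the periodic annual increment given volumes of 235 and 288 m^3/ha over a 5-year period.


PAI = (V2 - V1) / period = (288 - 235) / 5 = 53 / 5 = 10.60 m^3/ha/yr

10.60 m^3/ha/yr


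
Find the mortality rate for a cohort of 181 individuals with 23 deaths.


Mortality rate = 23 / 181 = 0.127072 ≈ 0.1271

0.1271


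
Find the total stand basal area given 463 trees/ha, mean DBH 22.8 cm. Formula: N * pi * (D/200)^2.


(D/200)^2 = (22.8/200)^2 = 0.114^2 = 0.012996
Individual BA = 3.141593 * 0.012996 = 0.0408281 m^2
Stand BA = 463 * 0.0408281 = 18.9034 ≈ 18.90 m^2/ha

18.90 m^2/ha


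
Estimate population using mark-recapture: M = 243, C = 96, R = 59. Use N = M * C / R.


N = M * C / R = 243 * 96 / 59 = 23328 / 59 = 395.39 ≈ 395

395 individuals


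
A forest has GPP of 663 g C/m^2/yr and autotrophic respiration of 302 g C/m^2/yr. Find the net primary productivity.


NPP = GPP - Ra = 663 - 302 = 361 g C/m^2/yr

361 g C/m^2/yr


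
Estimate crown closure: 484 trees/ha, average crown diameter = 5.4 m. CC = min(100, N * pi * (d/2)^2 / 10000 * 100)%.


(d/2)^2 = (5.4/2)^2 = 2.7^2 = 7.29
Crown area = 3.141593 * 7.29 = 22.9022 m^2
N * area / 10000 * 100 = 484 * 22.9022 / 10000 * 100 = 110.847
CC = min(100, 110.847) = 100%

100%


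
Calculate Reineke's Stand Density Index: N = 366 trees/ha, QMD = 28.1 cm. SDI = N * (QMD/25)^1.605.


QMD/25 = 28.1/25 = 1.124
(1.124)^1.605 = exp(1.605 * ln(1.124)) = exp(1.605 * 0.116894) = exp(0.187615) = 1.20637
SDI = 366 * 1.20637 = 441.531 ≈ 442

442


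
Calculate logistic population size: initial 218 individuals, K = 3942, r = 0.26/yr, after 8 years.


(K - N0)/N0 = (3942 - 218)/218 = 3724/218 = 17.0826
r*t = 0.26 * 8 = 2.08; exp(-2.08) = 0.124930
17.0826 * 0.124930 = 2.13413
1 + 2.13413 = 3.13413
N = 3942 / 3.13413 = 1257.77 ≈ 1258

1258


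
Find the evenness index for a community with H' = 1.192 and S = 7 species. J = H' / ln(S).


ln(7) = 1.94591
J = H' / ln(S) = 1.192 / 1.94591 = 0.612567 ≈ 0.6126

0.6126


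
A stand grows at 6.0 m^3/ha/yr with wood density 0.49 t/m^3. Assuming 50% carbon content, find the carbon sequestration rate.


C = 6.0 * 0.49 * 0.5 = 1.47 t C/ha/yr

1.47 t C/ha/yr


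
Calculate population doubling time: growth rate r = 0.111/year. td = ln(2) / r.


td = ln(2) / 0.111 = 0.693147 / 0.111 = 6.24457 ≈ 6.2 years

6.2 years


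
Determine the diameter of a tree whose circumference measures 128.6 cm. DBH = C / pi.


DBH = C / pi = 128.6 / 3.141593 = 40.9346 ≈ 40.93 cm

40.93 cm


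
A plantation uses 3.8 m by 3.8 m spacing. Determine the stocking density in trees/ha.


N = 10000 / 3.8^2 = 10000 / 14.44 = 692.521 ≈ 693 trees/ha

693 trees/ha


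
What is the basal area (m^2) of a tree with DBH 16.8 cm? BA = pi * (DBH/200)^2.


D/200 = 16.8/200 = 0.084 m
(D/200)^2 = 0.084^2 = 0.007056
BA = 3.141593 * 0.007056 = 0.0221671 ≈ 0.0222 m^2

0.0222 m^2


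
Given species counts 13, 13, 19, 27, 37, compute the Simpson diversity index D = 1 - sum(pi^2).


Total N = 13 + 13 + 19 + 27 + 37 = 109
Per-species terms:
  p = 13/109 = 0.119266; p^2 = 0.119266^2 = 0.014224
  p = 13/109 = 0.119266; p^2 = 0.119266^2 = 0.014224
  p = 19/109 = 0.174312; p^2 = 0.174312^2 = 0.030385
  p = 27/109 = 0.247706; p^2 = 0.247706^2 = 0.061358
  p = 37/109 = 0.339450; p^2 = 0.339450^2 = 0.115226
sum(p^2) = 0.014224 + 0.014224 + 0.030385 + 0.061358 + 0.115226 = 0.235417
D = 1 - 0.235417 = 0.764583 ≈ 0.7646

0.7646


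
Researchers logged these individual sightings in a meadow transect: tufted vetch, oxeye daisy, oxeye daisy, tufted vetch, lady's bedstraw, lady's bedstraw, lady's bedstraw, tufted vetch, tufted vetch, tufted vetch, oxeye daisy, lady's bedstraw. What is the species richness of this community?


Total individuals logged = 12
Distinct species (count of individuals): tufted vetch (5), oxeye daisy (3), lady's bedstraw (4)
Species richness = number of distinct species = 3

3


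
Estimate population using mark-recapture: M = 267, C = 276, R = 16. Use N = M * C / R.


N = M * C / R = 267 * 276 / 16 = 73692 / 16 = 4605.75 ≈ 4606

4606 individuals


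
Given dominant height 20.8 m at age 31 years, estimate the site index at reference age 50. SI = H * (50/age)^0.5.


50/31 = 1.61290
(1.61290)^0.5 = 1.27000
SI = 20.8 * 1.27000 = 26.4160 ≈ 26.4 m

26.4 m


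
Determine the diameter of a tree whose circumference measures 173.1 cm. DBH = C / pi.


DBH = C / pi = 173.1 / 3.141593 = 55.0994 ≈ 55.10 cm

55.10 cm


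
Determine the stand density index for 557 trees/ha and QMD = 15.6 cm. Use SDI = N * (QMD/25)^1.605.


QMD/25 = 15.6/25 = 0.624
(0.624)^1.605 = exp(1.605 * ln(0.624)) = exp(1.605 * (-0.471605)) = exp(-0.756926) = 0.469106
SDI = 557 * 0.469106 = 261.292 ≈ 261

261


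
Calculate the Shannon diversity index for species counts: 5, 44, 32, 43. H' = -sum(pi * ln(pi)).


Total N = 5 + 44 + 32 + 43 = 124
Per-species terms:
  p = 5/124 = 0.040323; ln(p) = -3.210833; p*ln(p) = 0.040323 * (-3.210833) = -0.129470
  p = 44/124 = 0.354839; ln(p) = -1.036091; p*ln(p) = 0.354839 * (-1.036091) = -0.367645
  p = 32/124 = 0.258065; ln(p) = -1.354544; p*ln(p) = 0.258065 * (-1.354544) = -0.349560
  p = 43/124 = 0.346774; ln(p) = -1.059082; p*ln(p) = 0.346774 * (-1.059082) = -0.367262
sum(p*ln(p)) = (-0.129470) + (-0.367645) + (-0.349560) + (-0.367262) = -1.213937
H' = -(-1.213937) = 1.213937 ≈ 1.2139

1.2139


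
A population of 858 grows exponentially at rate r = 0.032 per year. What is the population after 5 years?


r*t = 0.032 * 5 = 0.16
exp(0.16) = 1.17351
N = 858 * 1.17351 = 1006.87 ≈ 1007

1007


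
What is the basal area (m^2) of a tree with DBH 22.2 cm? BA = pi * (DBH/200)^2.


D/200 = 22.2/200 = 0.111 m
(D/200)^2 = 0.111^2 = 0.012321
BA = 3.141593 * 0.012321 = 0.0387076 ≈ 0.0387 m^2

0.0387 m^2


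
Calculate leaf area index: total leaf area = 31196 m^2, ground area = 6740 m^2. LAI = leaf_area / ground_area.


LAI = 31196 / 6740 = 4.6285 ≈ 4.63

4.63


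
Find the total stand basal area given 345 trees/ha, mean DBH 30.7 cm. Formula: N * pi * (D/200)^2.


(D/200)^2 = (30.7/200)^2 = 0.1535^2 = 0.02356225
Individual BA = 3.141593 * 0.02356225 = 0.0740230 m^2
Stand BA = 345 * 0.0740230 = 25.5379 ≈ 25.54 m^2/ha

25.54 m^2/ha


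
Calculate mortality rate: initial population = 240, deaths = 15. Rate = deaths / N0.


Mortality rate = 15 / 240 = 0.0625

0.0625


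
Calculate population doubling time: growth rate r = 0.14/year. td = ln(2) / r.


td = ln(2) / 0.14 = 0.693147 / 0.14 = 4.95105 ≈ 5.0 years

5.0 years


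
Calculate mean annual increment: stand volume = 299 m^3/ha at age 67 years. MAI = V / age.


MAI = 299 / 67 = 4.4627 ≈ 4.46 m^3/ha/yr

4.46 m^3/ha/yr


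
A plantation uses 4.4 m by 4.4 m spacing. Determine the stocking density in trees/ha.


N = 10000 / 4.4^2 = 10000 / 19.36 = 516.529 ≈ 517 trees/ha

517 trees/ha


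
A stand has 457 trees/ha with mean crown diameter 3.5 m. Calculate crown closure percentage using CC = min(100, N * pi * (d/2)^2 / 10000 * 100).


(d/2)^2 = (3.5/2)^2 = 1.75^2 = 3.0625
Crown area = 3.141593 * 3.0625 = 9.62113 m^2
N * area / 10000 * 100 = 457 * 9.62113 / 10000 * 100 = 43.9686
CC = min(100, 43.9686) = 43.9686 ≈ 44.0%

44.0%


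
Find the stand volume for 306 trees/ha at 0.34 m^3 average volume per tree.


V_stand = 306 * 0.34 = 104.04 ≈ 104.0 m^3/ha

104.0 m^3/ha


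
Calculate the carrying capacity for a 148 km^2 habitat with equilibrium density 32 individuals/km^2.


K = 32 * 148 = 4736 individuals

4736 individuals


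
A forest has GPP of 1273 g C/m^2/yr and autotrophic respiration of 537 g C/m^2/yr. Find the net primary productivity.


NPP = GPP - Ra = 1273 - 537 = 736 g C/m^2/yr

736 g C/m^2/yr


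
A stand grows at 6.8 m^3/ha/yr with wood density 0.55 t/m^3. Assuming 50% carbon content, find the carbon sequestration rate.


C = 6.8 * 0.55 * 0.5 = 1.87 t C/ha/yr

1.87 t C/ha/yr


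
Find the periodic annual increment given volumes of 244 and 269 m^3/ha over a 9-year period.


PAI = (V2 - V1) / period = (269 - 244) / 9 = 25 / 9 = 2.7778 ≈ 2.78 m^3/ha/yr

2.78 m^3/ha/yr


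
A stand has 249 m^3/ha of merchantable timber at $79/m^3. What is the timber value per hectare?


Value = 249 * 79 = $19671/ha

$19671/ha


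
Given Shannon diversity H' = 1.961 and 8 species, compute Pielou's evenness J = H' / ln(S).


ln(8) = 2.07944
J = H' / ln(S) = 1.961 / 2.07944 = 0.943042 ≈ 0.9430

0.9430


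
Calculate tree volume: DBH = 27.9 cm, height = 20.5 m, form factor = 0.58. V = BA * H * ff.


(D/200)^2 = (27.9/200)^2 = 0.1395^2 = 0.01946025
BA = 3.141593 * 0.01946025 = 0.0611362 m^2
V = 0.0611362 * 20.5 * 0.58 = 0.726909 ≈ 0.727 m^3

0.727 m^3


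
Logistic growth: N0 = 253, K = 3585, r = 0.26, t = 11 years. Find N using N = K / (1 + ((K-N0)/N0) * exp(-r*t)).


(K - N0)/N0 = (3585 - 253)/253 = 3332/253 = 13.1700
r*t = 0.26 * 11 = 2.86; exp(-2.86) = 0.0572688
13.1700 * 0.0572688 = 0.754230
1 + 0.754230 = 1.75423
N = 3585 / 1.75423 = 2043.63 ≈ 2044

2044


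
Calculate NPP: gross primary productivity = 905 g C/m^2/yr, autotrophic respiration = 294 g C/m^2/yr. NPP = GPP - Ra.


NPP = GPP - Ra = 905 - 294 = 611 g C/m^2/yr

611 g C/m^2/yr


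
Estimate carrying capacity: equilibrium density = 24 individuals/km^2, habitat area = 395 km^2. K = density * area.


K = 24 * 395 = 9480 individuals

9480 individuals


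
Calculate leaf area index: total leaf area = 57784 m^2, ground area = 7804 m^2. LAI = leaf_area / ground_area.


LAI = 57784 / 7804 = 7.4044 ≈ 7.40

7.40


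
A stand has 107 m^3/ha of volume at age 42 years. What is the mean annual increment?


MAI = 107 / 42 = 2.5476 ≈ 2.55 m^3/ha/yr

2.55 m^3/ha/yr


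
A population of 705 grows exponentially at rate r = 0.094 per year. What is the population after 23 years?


r*t = 0.094 * 23 = 2.162
exp(2.162) = 8.68850
N = 705 * 8.68850 = 6125.39 ≈ 6125

6125


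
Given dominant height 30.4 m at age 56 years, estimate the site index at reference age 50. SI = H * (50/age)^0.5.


50/56 = 0.892857
(0.892857)^0.5 = 0.944911
SI = 30.4 * 0.944911 = 28.7253 ≈ 28.7 m

28.7 m


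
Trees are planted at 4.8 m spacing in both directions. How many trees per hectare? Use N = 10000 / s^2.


N = 10000 / 4.8^2 = 10000 / 23.04 = 434.028 ≈ 434 trees/ha

434 trees/ha


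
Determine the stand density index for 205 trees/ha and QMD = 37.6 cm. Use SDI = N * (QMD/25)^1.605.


QMD/25 = 37.6/25 = 1.504
(1.504)^1.605 = exp(1.605 * ln(1.504)) = exp(1.605 * 0.408128) = exp(0.655045) = 1.92523
SDI = 205 * 1.92523 = 394.672 ≈ 395

395


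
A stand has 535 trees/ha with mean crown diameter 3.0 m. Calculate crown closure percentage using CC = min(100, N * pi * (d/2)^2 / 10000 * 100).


(d/2)^2 = (3.0/2)^2 = 1.5^2 = 2.25
Crown area = 3.141593 * 2.25 = 7.06858 m^2
N * area / 10000 * 100 = 535 * 7.06858 / 10000 * 100 = 37.8169
CC = min(100, 37.8169) = 37.8169 ≈ 37.8%

37.8%


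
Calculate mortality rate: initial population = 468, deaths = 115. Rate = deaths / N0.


Mortality rate = 115 / 468 = 0.245726 ≈ 0.2457

0.2457


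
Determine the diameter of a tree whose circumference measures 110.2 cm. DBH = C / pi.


DBH = C / pi = 110.2 / 3.141593 = 35.0777 ≈ 35.08 cm

35.08 cm


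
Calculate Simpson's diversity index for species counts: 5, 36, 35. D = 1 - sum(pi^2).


Total N = 5 + 36 + 35 = 76
Per-species terms:
  p = 5/76 = 0.065789; p^2 = 0.065789^2 = 0.004328
  p = 36/76 = 0.473684; p^2 = 0.473684^2 = 0.224377
  p = 35/76 = 0.460526; p^2 = 0.460526^2 = 0.212084
sum(p^2) = 0.004328 + 0.224377 + 0.212084 = 0.440789
D = 1 - 0.440789 = 0.559211 ≈ 0.5592

0.5592


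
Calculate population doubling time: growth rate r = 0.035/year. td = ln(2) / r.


td = ln(2) / 0.035 = 0.693147 / 0.035 = 19.8042 ≈ 19.8 years

19.8 years


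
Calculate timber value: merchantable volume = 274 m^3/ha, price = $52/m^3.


Value = 274 * 52 = $14248/ha

$14248/ha


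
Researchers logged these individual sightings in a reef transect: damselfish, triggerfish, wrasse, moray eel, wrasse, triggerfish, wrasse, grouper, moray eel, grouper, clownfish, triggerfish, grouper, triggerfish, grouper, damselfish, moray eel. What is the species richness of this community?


Total individuals logged = 17
Distinct species (count of individuals): damselfish (2), triggerfish (4), wrasse (3), moray eel (3), grouper (4), clownfish (1)
Species richness = number of distinct species = 6

6


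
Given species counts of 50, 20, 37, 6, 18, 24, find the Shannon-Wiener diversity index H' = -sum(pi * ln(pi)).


Total N = 50 + 20 + 37 + 6 + 18 + 24 = 155
Per-species terms:
  p = 50/155 = 0.322581; ln(p) = -1.131401; p*ln(p) = 0.322581 * (-1.131401) = -0.364968
  p = 20/155 = 0.129032; ln(p) = -2.047695; p*ln(p) = 0.129032 * (-2.047695) = -0.264218
  p = 37/155 = 0.238710; ln(p) = -1.432506; p*ln(p) = 0.238710 * (-1.432506) = -0.341954
  p = 6/155 = 0.038710; ln(p) = -3.251657; p*ln(p) = 0.038710 * (-3.251657) = -0.125872
  p = 18/155 = 0.116129; ln(p) = -2.153054; p*ln(p) = 0.116129 * (-2.153054) = -0.250032
  p = 24/155 = 0.154839; ln(p) = -1.865369; p*ln(p) = 0.154839 * (-1.865369) = -0.288832
sum(p*ln(p)) = (-0.364968) + (-0.264218) + (-0.341954) + (-0.125872) + (-0.250032) + (-0.288832) = -1.635876
H' = -(-1.635876) = 1.635876 ≈ 1.6359

1.6359


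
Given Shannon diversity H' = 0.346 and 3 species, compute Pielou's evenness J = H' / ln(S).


ln(3) = 1.09861
J = H' / ln(S) = 0.346 / 1.09861 = 0.314943 ≈ 0.3149

0.3149


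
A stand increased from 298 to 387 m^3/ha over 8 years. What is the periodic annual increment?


PAI = (V2 - V1) / period = (387 - 298) / 8 = 89 / 8 = 11.1250 ≈ 11.13 m^3/ha/yr

11.13 m^3/ha/yr


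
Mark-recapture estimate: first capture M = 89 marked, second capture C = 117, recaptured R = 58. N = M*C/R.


N = M * C / R = 89 * 117 / 58 = 10413 / 58 = 179.53 ≈ 180

180 individuals


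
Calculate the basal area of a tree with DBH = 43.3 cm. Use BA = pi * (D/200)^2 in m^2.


D/200 = 43.3/200 = 0.2165 m
(D/200)^2 = 0.2165^2 = 0.04687225
BA = 3.141593 * 0.04687225 = 0.147254 ≈ 0.1473 m^2

0.1473 m^2


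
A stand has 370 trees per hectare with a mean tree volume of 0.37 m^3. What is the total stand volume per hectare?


V_stand = 370 * 0.37 = 136.9 m^3/ha

136.9 m^3/ha


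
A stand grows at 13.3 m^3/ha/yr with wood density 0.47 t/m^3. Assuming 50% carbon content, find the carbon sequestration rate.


C = 13.3 * 0.47 * 0.5 = 3.1255 ≈ 3.13 t C/ha/yr

3.13 t C/ha/yr


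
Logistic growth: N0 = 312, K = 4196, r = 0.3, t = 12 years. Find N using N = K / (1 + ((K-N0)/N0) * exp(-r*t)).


(K - N0)/N0 = (4196 - 312)/312 = 3884/312 = 12.4487
r*t = 0.3 * 12 = 3.6; exp(-3.6) = 0.0273237
12.4487 * 0.0273237 = 0.340145
1 + 0.340145 = 1.34015
N = 4196 / 1.34015 = 3130.99 ≈ 3131

3131


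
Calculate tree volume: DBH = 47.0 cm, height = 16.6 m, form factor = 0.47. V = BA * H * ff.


(D/200)^2 = (47.0/200)^2 = 0.235^2 = 0.055225
BA = 3.141593 * 0.055225 = 0.173494 m^2
V = 0.173494 * 16.6 * 0.47 = 1.35360 ≈ 1.354 m^3

1.354 m^3


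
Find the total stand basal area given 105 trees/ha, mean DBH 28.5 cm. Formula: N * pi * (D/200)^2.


(D/200)^2 = (28.5/200)^2 = 0.1425^2 = 0.02030625
Individual BA = 3.141593 * 0.02030625 = 0.0637940 m^2
Stand BA = 105 * 0.0637940 = 6.69837 ≈ 6.70 m^2/ha

6.70 m^2/ha


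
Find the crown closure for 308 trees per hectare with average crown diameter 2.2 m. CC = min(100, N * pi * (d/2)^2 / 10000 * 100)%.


(d/2)^2 = (2.2/2)^2 = 1.1^2 = 1.21
Crown area = 3.141593 * 1.21 = 3.80133 m^2
N * area / 10000 * 100 = 308 * 3.80133 / 10000 * 100 = 11.7081
CC = min(100, 11.7081) = 11.7081 ≈ 11.7%

11.7%


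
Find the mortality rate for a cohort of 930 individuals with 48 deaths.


Mortality rate = 48 / 930 = 0.051613 ≈ 0.0516

0.0516


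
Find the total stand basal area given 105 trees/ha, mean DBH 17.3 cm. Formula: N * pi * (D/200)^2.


(D/200)^2 = (17.3/200)^2 = 0.0865^2 = 0.00748225
Individual BA = 3.141593 * 0.00748225 = 0.0235062 m^2
Stand BA = 105 * 0.0235062 = 2.46815 ≈ 2.47 m^2/ha

2.47 m^2/ha


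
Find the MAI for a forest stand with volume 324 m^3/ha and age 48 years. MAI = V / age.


MAI = 324 / 48 = 6.75 m^3/ha/yr

6.75 m^3/ha/yr


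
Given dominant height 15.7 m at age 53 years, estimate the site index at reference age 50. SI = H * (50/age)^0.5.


50/53 = 0.943396
(0.943396)^0.5 = 0.971286
SI = 15.7 * 0.971286 = 15.2492 ≈ 15.2 m

15.2 m
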